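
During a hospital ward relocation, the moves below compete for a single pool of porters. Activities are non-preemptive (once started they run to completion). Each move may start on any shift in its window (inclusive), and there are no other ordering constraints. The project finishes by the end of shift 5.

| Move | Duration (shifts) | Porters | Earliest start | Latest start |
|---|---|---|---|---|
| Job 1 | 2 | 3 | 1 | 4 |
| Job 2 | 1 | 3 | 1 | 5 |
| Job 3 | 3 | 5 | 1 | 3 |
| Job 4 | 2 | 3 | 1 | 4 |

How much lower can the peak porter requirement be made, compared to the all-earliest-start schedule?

Early-start peak: s1:14  s2:11  s3:5  s4:0  s5:0 ⇒ 14.
Leveled (Job 1@1, Job 2@1, Job 3@2, Job 4@3): s1:6  s2:8  s3:8  s4:8  s5:0 ⇒ 8.
Reduction 14 − 8 = 6.

6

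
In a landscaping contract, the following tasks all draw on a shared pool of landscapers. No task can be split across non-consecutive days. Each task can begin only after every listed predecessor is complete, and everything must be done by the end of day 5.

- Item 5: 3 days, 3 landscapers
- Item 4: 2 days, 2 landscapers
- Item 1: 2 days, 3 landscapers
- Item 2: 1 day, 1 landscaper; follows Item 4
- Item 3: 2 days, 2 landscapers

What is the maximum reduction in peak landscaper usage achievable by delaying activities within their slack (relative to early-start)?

Early-start peak: d1:10  d2:10  d3:4  d4:0  d5:0 ⇒ 10.
Leveled (Item 5@1, Item 4@1, Item 1@4, Item 2@3, Item 3@4): d1:5  d2:5  d3:4  d4:5  d5:5 ⇒ 5.
Reduction 10 − 5 = 5.

5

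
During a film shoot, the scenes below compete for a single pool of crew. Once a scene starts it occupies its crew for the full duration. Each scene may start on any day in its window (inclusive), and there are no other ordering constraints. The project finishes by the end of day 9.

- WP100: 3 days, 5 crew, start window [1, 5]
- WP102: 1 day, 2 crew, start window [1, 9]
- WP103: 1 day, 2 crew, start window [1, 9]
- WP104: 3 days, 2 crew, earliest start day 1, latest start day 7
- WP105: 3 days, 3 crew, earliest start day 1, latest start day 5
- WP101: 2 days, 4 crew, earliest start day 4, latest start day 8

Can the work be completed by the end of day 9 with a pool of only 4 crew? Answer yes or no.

no

Total crew member-days = 42; over 9 days the average is 42/9 > 4, so some day must exceed 4.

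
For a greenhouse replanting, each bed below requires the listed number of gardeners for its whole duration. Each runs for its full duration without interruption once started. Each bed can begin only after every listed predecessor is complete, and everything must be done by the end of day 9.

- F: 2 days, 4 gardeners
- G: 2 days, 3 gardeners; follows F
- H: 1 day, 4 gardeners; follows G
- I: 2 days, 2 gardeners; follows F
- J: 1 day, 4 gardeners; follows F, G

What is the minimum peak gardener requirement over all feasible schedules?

4

Early-start (F@1, G@3, H@5, I@3, J@5) gives peak 8: d1:4  d2:4  d3:5  d4:5  d5:8  d6:0  d7:0  d8:0  d9:0.
Shift I→6, J→8.
Schedule F@1, G@3, H@5, I@6, J@8: d1:4  d2:4  d3:3  d4:3  d5:4  d6:2  d7:2  d8:4  d9:0 — peak 4.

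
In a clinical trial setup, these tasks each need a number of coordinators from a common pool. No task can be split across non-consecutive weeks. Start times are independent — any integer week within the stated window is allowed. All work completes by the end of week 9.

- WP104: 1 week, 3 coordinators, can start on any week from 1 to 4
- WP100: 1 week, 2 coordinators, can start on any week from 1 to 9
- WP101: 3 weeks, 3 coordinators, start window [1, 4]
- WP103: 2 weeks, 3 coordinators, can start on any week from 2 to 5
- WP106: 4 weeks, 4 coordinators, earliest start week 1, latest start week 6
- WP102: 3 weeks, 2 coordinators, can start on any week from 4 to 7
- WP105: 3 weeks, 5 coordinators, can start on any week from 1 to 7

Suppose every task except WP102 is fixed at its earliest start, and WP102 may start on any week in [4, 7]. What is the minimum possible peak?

17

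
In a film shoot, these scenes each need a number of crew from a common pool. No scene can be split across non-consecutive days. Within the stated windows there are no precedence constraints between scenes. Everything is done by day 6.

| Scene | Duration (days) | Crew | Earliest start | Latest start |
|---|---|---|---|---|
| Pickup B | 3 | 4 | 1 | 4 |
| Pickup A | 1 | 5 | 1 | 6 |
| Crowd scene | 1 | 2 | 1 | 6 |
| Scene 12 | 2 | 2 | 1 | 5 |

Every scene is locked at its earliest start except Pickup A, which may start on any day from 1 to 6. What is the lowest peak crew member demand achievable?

8

Pickup A@1: d1:13  d2:6  d3:4  d4:0  d5:0  d6:0 → peak 13
Pickup A@2: d1:8  d2:11  d3:4  d4:0  d5:0  d6:0 → peak 11
Pickup A@3: d1:8  d2:6  d3:9  d4:0  d5:0  d6:0 → peak 9
Pickup A@4: d1:8  d2:6  d3:4  d4:5  d5:0  d6:0 → peak 8
Pickup A@5: d1:8  d2:6  d3:4  d4:0  d5:5  d6:0 → peak 8
Pickup A@6: d1:8  d2:6  d3:4  d4:0  d5:0  d6:5 → peak 8
Best is Pickup A@4, peak 8.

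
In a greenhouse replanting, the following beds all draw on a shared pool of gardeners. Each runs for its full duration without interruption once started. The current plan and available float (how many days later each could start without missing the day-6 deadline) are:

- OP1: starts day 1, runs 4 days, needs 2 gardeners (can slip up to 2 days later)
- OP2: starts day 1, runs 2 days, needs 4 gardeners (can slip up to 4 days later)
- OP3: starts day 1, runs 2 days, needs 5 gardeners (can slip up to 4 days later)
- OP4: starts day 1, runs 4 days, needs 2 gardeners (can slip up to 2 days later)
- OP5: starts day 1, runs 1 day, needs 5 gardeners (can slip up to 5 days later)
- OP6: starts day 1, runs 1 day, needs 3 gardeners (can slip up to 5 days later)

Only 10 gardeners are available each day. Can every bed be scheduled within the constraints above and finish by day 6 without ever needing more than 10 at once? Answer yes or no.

Schedule OP1@1, OP2@2, OP3@5, OP4@2, OP5@1, OP6@4: d1:7  d2:8  d3:8  d4:7  d5:7  d6:5 — peak 8 ≤ 10.

yes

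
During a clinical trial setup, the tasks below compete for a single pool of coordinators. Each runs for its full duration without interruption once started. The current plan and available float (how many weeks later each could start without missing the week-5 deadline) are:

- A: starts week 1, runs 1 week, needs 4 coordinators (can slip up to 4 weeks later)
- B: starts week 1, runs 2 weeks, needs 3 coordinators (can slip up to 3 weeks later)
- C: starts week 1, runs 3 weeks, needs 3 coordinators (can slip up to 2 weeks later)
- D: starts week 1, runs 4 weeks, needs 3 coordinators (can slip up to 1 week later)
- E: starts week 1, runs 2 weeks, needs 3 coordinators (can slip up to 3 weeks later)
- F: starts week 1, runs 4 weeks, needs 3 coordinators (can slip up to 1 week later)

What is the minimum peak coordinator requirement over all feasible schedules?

12

Early-start (A@1, B@1, C@1, D@1, E@1, F@1) gives peak 19: w1:19  w2:15  w3:9  w4:6  w5:0.
Shift D→2, E→3, F→2.
Schedule A@1, B@1, C@1, D@2, E@3, F@2: w1:10  w2:12  w3:12  w4:9  w5:6 — peak 12.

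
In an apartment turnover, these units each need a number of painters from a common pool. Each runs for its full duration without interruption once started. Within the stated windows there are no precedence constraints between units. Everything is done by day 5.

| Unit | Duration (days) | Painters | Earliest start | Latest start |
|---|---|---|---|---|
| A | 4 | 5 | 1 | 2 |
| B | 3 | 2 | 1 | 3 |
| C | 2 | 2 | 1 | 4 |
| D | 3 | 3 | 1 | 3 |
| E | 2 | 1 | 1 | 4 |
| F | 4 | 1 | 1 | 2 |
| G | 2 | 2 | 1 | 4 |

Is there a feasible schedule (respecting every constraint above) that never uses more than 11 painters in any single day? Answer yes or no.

yes

Schedule A@1, B@1, C@1, D@3, E@1, F@1, G@4: d1:11  d2:11  d3:11  d4:11  d5:5 — peak 11 ≤ 11.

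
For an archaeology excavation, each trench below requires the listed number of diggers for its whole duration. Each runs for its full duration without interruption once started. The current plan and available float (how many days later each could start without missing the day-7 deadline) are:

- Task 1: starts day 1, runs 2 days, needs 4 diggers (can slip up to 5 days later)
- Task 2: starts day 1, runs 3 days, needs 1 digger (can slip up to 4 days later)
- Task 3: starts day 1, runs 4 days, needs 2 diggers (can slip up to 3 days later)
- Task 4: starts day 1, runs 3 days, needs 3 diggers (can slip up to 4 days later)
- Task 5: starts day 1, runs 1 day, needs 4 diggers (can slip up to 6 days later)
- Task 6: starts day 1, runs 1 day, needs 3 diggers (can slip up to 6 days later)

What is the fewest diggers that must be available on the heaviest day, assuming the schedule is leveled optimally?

5

Early-start (Task 1@1, Task 2@1, Task 3@1, Task 4@1, Task 5@1, Task 6@1) gives peak 17: d1:17  d2:10  d3:6  d4:2  d5:0  d6:0  d7:0.
Shift Task 3→4, Task 4→4, Task 5→3, Task 6→7.
Schedule Task 1@1, Task 2@1, Task 3@4, Task 4@4, Task 5@3, Task 6@7: d1:5  d2:5  d3:5  d4:5  d5:5  d6:5  d7:5 — peak 5.
Total digger-days = 35 over 7 days ⇒ peak ≥ ⌈35/7⌉ = 5, so 5 is optimal.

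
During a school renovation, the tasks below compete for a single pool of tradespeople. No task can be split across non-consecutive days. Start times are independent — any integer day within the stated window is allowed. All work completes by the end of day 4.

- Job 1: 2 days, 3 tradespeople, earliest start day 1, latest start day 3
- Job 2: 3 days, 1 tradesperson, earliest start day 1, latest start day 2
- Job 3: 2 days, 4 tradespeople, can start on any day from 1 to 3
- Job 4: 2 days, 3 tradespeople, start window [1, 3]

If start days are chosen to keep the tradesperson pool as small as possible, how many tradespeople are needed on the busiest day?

7

Early-start (Job 1@1, Job 2@1, Job 3@1, Job 4@1) gives peak 11: d1:11  d2:11  d3:1  d4:0.
Shift Job 3→3.
Schedule Job 1@1, Job 2@1, Job 3@3, Job 4@1: d1:7  d2:7  d3:5  d4:4 — peak 7.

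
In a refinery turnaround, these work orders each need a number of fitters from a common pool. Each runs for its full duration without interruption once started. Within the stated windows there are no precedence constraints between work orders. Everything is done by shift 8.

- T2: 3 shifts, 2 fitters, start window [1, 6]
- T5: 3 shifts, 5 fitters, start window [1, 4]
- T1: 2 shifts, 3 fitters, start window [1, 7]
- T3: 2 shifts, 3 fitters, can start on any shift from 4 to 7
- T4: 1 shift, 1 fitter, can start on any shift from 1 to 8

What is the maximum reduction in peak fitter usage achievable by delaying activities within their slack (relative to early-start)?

6

Early-start peak: s1:11  s2:10  s3:7  s4:3  s5:3  s6:0  s7:0  s8:0 ⇒ 11.
Leveled (T2@1, T5@4, T1@1, T3@7, T4@3): s1:5  s2:5  s3:3  s4:5  s5:5  s6:5  s7:3  s8:3 ⇒ 5.
Reduction 11 − 5 = 6.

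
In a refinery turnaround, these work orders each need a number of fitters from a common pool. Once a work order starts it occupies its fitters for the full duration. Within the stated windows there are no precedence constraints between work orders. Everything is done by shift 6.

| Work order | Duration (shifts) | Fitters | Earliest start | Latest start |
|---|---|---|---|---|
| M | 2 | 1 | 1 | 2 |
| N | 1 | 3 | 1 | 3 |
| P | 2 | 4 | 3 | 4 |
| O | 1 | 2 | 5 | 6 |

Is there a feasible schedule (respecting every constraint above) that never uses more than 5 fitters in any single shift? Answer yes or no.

yes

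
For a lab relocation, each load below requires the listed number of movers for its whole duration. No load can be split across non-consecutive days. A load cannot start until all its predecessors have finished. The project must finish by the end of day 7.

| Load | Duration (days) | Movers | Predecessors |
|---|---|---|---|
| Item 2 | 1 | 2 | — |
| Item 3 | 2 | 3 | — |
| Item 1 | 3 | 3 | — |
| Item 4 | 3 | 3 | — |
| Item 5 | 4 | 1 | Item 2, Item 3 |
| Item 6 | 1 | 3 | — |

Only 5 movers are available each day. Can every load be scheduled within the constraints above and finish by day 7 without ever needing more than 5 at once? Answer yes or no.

The minimum achievable peak is 6; 5 < 6, so no feasible schedule stays within the cap.

no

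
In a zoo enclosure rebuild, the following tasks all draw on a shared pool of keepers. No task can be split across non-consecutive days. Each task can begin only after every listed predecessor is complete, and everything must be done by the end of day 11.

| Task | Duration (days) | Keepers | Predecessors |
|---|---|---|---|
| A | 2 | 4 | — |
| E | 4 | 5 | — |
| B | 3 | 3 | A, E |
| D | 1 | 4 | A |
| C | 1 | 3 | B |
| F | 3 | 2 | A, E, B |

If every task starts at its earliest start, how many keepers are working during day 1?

At early start, day 1 has: A, E.
Demand: 4 + 5 = 9.

9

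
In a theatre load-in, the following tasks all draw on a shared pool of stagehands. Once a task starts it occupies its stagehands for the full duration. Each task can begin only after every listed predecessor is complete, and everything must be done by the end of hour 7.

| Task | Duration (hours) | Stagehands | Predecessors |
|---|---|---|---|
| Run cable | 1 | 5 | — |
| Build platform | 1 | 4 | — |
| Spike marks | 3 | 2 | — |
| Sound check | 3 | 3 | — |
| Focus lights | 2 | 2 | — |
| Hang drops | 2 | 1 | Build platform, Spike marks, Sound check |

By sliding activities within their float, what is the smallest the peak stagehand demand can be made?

5

Early-start (Run cable@1, Build platform@1, Spike marks@1, Sound check@1, Focus lights@1, Hang drops@4) gives peak 16: h1:16  h2:7  h3:5  h4:1  h5:1  h6:0  h7:0.
Shift Build platform→2, Spike marks→3, Sound check→3, Focus lights→6, Hang drops→6.
Schedule Run cable@1, Build platform@2, Spike marks@3, Sound check@3, Focus lights@6, Hang drops@6: h1:5  h2:4  h3:5  h4:5  h5:5  h6:3  h7:3 — peak 5.
Total stagehand-hours = 30 over 7 hours ⇒ peak ≥ ⌈30/7⌉ = 5, so 5 is optimal.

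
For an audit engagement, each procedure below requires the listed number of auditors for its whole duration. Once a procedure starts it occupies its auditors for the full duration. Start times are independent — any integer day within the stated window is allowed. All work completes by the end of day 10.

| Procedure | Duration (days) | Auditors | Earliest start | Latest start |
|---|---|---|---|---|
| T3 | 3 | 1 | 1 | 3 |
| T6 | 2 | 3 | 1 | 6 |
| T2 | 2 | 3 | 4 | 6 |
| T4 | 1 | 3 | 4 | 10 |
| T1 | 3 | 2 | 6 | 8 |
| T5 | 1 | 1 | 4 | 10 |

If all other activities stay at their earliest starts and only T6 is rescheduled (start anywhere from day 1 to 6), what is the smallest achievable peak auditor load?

7

T6@1: d1:4  d2:4  d3:1  d4:7  d5:3  d6:2  d7:2  d8:2  d9:0  d10:0 → peak 7
T6@2: d1:1  d2:4  d3:4  d4:7  d5:3  d6:2  d7:2  d8:2  d9:0  d10:0 → peak 7
T6@3: d1:1  d2:1  d3:4  d4:10  d5:3  d6:2  d7:2  d8:2  d9:0  d10:0 → peak 10
T6@4: d1:1  d2:1  d3:1  d4:10  d5:6  d6:2  d7:2  d8:2  d9:0  d10:0 → peak 10
T6@5: d1:1  d2:1  d3:1  d4:7  d5:6  d6:5  d7:2  d8:2  d9:0  d10:0 → peak 7
T6@6: d1:1  d2:1  d3:1  d4:7  d5:3  d6:5  d7:5  d8:2  d9:0  d10:0 → peak 7
Best is T6@1, peak 7.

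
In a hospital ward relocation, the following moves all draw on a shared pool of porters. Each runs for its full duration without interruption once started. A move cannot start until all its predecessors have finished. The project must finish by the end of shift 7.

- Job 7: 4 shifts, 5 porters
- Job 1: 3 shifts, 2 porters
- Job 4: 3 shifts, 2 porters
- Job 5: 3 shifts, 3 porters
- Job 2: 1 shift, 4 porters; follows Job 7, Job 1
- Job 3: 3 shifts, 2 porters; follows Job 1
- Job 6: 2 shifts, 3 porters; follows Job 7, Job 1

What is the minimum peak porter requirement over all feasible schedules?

Early-start (Job 7@1, Job 1@1, Job 4@1, Job 5@1, Job 2@5, Job 3@4, Job 6@5) gives peak 12: s1:12  s2:12  s3:12  s4:7  s5:9  s6:5  s7:0.
Shift Job 5→4, Job 3→5, Job 6→6.
Schedule Job 7@1, Job 1@1, Job 4@1, Job 5@4, Job 2@5, Job 3@5, Job 6@6: s1:9  s2:9  s3:9  s4:8  s5:9  s6:8  s7:5 — peak 9.
Total porter-shifts = 57 over 7 shifts ⇒ peak ≥ ⌈57/7⌉ = 9, so 9 is optimal.

9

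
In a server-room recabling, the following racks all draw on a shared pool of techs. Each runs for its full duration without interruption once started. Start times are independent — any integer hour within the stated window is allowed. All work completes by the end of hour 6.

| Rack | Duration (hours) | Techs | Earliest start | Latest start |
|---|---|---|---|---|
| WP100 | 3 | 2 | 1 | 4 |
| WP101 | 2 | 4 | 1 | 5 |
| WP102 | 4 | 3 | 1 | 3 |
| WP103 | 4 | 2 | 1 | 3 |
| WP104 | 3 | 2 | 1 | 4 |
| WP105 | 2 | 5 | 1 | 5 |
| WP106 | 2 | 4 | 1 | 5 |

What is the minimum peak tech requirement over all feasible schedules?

Early-start (WP100@1, WP101@1, WP102@1, WP103@1, WP104@1, WP105@1, WP106@1) gives peak 22: h1:22  h2:22  h3:9  h4:5  h5:0  h6:0.
Shift WP104→3, WP105→5, WP106→4.
Schedule WP100@1, WP101@1, WP102@1, WP103@1, WP104@3, WP105@5, WP106@4: h1:11  h2:11  h3:9  h4:11  h5:11  h6:5 — peak 11.

11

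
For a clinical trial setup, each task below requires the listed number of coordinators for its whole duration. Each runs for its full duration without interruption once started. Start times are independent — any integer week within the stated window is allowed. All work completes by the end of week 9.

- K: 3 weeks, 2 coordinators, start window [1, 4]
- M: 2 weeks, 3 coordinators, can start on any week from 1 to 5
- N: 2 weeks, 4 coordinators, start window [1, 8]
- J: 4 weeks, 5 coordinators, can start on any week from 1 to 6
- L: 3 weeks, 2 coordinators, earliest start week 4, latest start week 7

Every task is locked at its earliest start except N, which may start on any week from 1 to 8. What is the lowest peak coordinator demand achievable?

10

N@1: w1:14  w2:14  w3:7  w4:7  w5:2  w6:2  w7:0  w8:0  w9:0 → peak 14
N@2: w1:10  w2:14  w3:11  w4:7  w5:2  w6:2  w7:0  w8:0  w9:0 → peak 14
N@3: w1:10  w2:10  w3:11  w4:11  w5:2  w6:2  w7:0  w8:0  w9:0 → peak 11
N@4: w1:10  w2:10  w3:7  w4:11  w5:6  w6:2  w7:0  w8:0  w9:0 → peak 11
N@5: w1:10  w2:10  w3:7  w4:7  w5:6  w6:6  w7:0  w8:0  w9:0 → peak 10
N@6: w1:10  w2:10  w3:7  w4:7  w5:2  w6:6  w7:4  w8:0  w9:0 → peak 10
N@7: w1:10  w2:10  w3:7  w4:7  w5:2  w6:2  w7:4  w8:4  w9:0 → peak 10
N@8: w1:10  w2:10  w3:7  w4:7  w5:2  w6:2  w7:0  w8:4  w9:4 → peak 10
Best is N@5, peak 10.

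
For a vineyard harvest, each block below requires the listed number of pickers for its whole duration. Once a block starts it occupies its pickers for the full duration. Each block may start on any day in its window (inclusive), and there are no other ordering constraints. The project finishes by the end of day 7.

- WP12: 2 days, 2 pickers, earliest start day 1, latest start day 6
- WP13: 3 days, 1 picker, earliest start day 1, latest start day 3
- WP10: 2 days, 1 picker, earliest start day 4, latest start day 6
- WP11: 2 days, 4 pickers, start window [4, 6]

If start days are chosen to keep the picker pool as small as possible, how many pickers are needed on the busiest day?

4

Early-start (WP12@1, WP13@1, WP10@4, WP11@4) gives peak 5: d1:3  d2:3  d3:1  d4:5  d5:5  d6:0  d7:0.
Shift WP11→6.
Schedule WP12@1, WP13@1, WP10@4, WP11@6: d1:3  d2:3  d3:1  d4:1  d5:1  d6:4  d7:4 — peak 4.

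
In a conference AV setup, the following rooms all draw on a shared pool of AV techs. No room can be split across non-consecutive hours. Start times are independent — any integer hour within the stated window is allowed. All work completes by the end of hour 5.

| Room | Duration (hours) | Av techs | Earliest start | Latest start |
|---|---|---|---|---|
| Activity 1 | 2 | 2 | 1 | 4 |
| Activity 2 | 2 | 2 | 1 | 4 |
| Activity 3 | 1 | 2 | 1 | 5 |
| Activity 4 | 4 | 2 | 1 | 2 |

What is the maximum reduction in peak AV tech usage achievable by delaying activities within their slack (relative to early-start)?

4

Early-start peak: h1:8  h2:6  h3:2  h4:2  h5:0 ⇒ 8.
Leveled (Activity 1@1, Activity 2@3, Activity 3@1, Activity 4@2): h1:4  h2:4  h3:4  h4:4  h5:2 ⇒ 4.
Reduction 8 − 4 = 4.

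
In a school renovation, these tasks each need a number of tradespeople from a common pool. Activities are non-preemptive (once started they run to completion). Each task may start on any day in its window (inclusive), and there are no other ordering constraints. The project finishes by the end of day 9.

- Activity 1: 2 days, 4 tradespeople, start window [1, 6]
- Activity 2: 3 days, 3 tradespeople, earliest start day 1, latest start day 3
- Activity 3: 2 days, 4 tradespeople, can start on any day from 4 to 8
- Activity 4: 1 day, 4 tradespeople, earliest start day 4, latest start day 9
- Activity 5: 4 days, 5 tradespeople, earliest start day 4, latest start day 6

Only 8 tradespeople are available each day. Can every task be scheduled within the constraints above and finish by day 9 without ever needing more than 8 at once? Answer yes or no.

yes

Schedule Activity 1@1, Activity 2@1, Activity 3@4, Activity 4@4, Activity 5@6: d1:7  d2:7  d3:3  d4:8  d5:4  d6:5  d7:5  d8:5  d9:5 — peak 8 ≤ 8.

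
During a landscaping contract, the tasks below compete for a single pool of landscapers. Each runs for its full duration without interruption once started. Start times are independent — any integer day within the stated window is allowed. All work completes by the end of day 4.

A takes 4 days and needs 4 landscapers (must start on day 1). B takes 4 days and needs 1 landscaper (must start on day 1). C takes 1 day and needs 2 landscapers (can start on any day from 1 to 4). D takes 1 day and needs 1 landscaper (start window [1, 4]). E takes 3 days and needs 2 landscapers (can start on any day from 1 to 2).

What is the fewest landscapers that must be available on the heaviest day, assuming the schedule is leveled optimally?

Early-start (A@1, B@1, C@1, D@1, E@1) gives peak 10: d1:10  d2:7  d3:7  d4:5.
Shift E→2.
Schedule A@1, B@1, C@1, D@1, E@2: d1:8  d2:7  d3:7  d4:7 — peak 8.
Total landscaper-days = 29 over 4 days ⇒ peak ≥ ⌈29/4⌉ = 8, so 8 is optimal.

8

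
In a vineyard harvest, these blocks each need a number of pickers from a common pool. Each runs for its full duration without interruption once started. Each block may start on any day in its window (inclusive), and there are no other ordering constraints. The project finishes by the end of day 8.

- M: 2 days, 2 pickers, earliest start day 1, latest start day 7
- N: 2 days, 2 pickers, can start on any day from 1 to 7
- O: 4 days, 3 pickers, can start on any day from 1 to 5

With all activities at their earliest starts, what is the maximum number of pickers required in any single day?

Early-start schedule: M@1, N@1, O@1.
Load per day: day 1: 7, day 2: 7, day 3: 3, day 4: 3, day 5: 0, day 6: 0, day 7: 0, day 8: 0.
Peak is 7.

7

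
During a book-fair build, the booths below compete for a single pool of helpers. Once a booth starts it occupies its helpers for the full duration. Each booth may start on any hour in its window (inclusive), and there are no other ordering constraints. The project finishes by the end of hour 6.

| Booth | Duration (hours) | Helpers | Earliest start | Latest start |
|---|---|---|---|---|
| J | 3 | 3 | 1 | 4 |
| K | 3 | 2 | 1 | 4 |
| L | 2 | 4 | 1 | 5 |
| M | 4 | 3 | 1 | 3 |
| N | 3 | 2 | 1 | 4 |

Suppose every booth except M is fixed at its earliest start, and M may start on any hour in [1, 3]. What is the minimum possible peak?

11

M@1: h1:14  h2:14  h3:10  h4:3  h5:0  h6:0 → peak 14
M@2: h1:11  h2:14  h3:10  h4:3  h5:3  h6:0 → peak 14
M@3: h1:11  h2:11  h3:10  h4:3  h5:3  h6:3 → peak 11
Best is M@3, peak 11.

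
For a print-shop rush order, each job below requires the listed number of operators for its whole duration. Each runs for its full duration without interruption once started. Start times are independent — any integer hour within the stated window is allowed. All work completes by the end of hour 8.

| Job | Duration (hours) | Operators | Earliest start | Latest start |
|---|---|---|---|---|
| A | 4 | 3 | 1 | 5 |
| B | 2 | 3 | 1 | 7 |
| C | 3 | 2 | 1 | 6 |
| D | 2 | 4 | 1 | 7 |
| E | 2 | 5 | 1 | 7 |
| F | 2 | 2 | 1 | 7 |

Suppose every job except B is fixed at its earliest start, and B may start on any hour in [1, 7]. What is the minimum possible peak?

16

B@1: h1:19  h2:19  h3:5  h4:3  h5:0  h6:0  h7:0  h8:0 → peak 19
B@2: h1:16  h2:19  h3:8  h4:3  h5:0  h6:0  h7:0  h8:0 → peak 19
B@3: h1:16  h2:16  h3:8  h4:6  h5:0  h6:0  h7:0  h8:0 → peak 16
B@4: h1:16  h2:16  h3:5  h4:6  h5:3  h6:0  h7:0  h8:0 → peak 16
B@5: h1:16  h2:16  h3:5  h4:3  h5:3  h6:3  h7:0  h8:0 → peak 16
B@6: h1:16  h2:16  h3:5  h4:3  h5:0  h6:3  h7:3  h8:0 → peak 16
B@7: h1:16  h2:16  h3:5  h4:3  h5:0  h6:0  h7:3  h8:3 → peak 16
Best is B@3, peak 16.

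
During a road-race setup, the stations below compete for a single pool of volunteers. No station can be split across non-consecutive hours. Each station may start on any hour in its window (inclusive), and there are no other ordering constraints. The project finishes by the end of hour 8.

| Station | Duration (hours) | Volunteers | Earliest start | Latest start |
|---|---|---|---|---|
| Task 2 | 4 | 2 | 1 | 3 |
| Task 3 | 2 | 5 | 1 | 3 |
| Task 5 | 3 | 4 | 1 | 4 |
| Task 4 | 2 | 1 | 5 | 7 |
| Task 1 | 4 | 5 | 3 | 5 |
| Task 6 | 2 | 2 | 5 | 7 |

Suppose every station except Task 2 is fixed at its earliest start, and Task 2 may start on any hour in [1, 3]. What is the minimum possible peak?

11

Task 2@1: h1:11  h2:11  h3:11  h4:7  h5:8  h6:8  h7:0  h8:0 → peak 11
Task 2@2: h1:9  h2:11  h3:11  h4:7  h5:10  h6:8  h7:0  h8:0 → peak 11
Task 2@3: h1:9  h2:9  h3:11  h4:7  h5:10  h6:10  h7:0  h8:0 → peak 11
Best is Task 2@1, peak 11.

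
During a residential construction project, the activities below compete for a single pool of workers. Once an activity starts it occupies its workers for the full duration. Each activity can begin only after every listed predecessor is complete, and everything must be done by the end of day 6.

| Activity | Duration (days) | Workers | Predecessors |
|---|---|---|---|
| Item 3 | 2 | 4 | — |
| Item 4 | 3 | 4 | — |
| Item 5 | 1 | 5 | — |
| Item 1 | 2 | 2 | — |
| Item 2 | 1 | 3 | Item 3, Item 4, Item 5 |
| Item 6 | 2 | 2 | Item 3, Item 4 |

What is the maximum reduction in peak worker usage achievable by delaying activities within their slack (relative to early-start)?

7

Early-start peak: d1:15  d2:10  d3:4  d4:5  d5:2  d6:0 ⇒ 15.
Leveled (Item 3@1, Item 4@1, Item 5@4, Item 1@3, Item 2@5, Item 6@5): d1:8  d2:8  d3:6  d4:7  d5:5  d6:2 ⇒ 8.
Reduction 15 − 8 = 7.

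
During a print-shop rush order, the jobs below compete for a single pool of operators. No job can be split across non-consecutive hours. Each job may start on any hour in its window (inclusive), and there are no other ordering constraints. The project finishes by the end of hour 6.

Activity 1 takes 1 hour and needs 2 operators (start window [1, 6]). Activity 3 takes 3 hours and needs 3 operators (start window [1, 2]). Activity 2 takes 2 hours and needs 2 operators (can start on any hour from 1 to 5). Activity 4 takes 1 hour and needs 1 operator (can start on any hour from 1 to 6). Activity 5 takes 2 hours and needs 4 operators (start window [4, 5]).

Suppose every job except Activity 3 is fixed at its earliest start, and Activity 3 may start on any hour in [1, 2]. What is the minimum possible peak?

7

Activity 3@1: h1:8  h2:5  h3:3  h4:4  h5:4  h6:0 → peak 8
Activity 3@2: h1:5  h2:5  h3:3  h4:7  h5:4  h6:0 → peak 7
Best is Activity 3@2, peak 7.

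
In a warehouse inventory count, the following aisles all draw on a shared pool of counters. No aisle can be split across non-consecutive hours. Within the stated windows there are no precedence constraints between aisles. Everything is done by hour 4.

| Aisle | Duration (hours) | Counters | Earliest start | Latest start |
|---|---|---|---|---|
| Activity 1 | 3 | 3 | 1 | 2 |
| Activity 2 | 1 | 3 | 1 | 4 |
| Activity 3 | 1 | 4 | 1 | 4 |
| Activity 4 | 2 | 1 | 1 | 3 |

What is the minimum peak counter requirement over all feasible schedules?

6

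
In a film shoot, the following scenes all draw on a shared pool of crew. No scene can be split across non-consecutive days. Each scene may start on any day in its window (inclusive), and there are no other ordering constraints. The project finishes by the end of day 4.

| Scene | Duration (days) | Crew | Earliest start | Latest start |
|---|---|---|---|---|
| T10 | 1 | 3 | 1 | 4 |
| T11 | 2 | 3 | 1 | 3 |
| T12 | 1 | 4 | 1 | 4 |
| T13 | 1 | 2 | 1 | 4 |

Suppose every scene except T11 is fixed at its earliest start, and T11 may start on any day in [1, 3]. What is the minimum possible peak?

T11@1: d1:12  d2:3  d3:0  d4:0 → peak 12
T11@2: d1:9  d2:3  d3:3  d4:0 → peak 9
T11@3: d1:9  d2:0  d3:3  d4:3 → peak 9
Best is T11@2, peak 9.

9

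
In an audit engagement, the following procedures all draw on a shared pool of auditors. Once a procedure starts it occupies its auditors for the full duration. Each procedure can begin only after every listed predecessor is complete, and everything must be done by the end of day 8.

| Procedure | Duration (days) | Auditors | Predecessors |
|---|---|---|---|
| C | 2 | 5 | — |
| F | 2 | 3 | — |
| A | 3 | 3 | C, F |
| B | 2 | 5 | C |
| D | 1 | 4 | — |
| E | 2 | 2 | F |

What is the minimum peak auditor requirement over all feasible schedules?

8

Early-start (C@1, F@1, A@3, B@3, D@1, E@3) gives peak 12: d1:12  d2:8  d3:10  d4:10  d5:3  d6:0  d7:0  d8:0.
Shift D→5, E→6.
Schedule C@1, F@1, A@3, B@3, D@5, E@6: d1:8  d2:8  d3:8  d4:8  d5:7  d6:2  d7:2  d8:0 — peak 8.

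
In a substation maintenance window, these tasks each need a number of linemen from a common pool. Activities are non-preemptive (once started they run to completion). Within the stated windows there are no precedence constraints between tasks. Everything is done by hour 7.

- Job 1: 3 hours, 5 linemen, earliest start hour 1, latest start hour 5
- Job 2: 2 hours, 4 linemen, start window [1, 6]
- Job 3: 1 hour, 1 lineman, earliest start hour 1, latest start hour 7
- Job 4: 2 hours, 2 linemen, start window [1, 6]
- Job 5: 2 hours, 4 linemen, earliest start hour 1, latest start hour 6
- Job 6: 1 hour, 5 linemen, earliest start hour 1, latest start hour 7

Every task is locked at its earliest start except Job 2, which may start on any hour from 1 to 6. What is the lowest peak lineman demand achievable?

17

Job 2@1: h1:21  h2:15  h3:5  h4:0  h5:0  h6:0  h7:0 → peak 21
Job 2@2: h1:17  h2:15  h3:9  h4:0  h5:0  h6:0  h7:0 → peak 17
Job 2@3: h1:17  h2:11  h3:9  h4:4  h5:0  h6:0  h7:0 → peak 17
Job 2@4: h1:17  h2:11  h3:5  h4:4  h5:4  h6:0  h7:0 → peak 17
Job 2@5: h1:17  h2:11  h3:5  h4:0  h5:4  h6:4  h7:0 → peak 17
Job 2@6: h1:17  h2:11  h3:5  h4:0  h5:0  h6:4  h7:4 → peak 17
Best is Job 2@2, peak 17.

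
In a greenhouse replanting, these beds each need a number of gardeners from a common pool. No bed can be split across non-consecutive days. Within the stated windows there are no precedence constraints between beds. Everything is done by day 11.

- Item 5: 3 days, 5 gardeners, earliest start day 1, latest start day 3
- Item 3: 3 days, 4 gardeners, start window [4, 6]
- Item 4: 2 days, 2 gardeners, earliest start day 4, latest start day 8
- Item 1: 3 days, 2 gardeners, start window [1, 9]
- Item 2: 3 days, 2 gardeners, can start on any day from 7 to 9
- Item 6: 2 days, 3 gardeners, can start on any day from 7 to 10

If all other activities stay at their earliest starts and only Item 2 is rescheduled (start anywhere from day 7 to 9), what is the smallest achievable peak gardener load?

Item 2@7: d1:7  d2:7  d3:7  d4:6  d5:6  d6:4  d7:5  d8:5  d9:2  d10:0  d11:0 → peak 7
Item 2@8: d1:7  d2:7  d3:7  d4:6  d5:6  d6:4  d7:3  d8:5  d9:2  d10:2  d11:0 → peak 7
Item 2@9: d1:7  d2:7  d3:7  d4:6  d5:6  d6:4  d7:3  d8:3  d9:2  d10:2  d11:2 → peak 7
Best is Item 2@7, peak 7.

7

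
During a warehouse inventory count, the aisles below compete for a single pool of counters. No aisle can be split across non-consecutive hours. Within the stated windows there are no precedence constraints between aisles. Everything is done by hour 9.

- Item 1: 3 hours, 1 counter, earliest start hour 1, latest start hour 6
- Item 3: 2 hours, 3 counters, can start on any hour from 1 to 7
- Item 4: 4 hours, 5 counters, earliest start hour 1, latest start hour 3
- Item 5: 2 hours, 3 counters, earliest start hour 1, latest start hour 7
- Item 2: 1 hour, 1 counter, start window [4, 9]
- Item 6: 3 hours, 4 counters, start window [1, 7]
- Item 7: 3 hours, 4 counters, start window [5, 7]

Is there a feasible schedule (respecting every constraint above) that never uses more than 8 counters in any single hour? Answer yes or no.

yes

Schedule Item 1@1, Item 3@1, Item 4@3, Item 5@1, Item 2@4, Item 6@7, Item 7@7: h1:7  h2:7  h3:6  h4:6  h5:5  h6:5  h7:8  h8:8  h9:8 — peak 8 ≤ 8.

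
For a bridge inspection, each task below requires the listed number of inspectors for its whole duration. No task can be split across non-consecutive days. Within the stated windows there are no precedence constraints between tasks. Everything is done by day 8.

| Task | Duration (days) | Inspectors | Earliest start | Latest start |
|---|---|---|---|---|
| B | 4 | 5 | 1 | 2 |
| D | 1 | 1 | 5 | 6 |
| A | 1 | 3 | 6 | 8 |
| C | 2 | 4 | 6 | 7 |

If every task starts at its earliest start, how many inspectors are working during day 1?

5

At early start, day 1 has: B.
Demand: 5 = 5.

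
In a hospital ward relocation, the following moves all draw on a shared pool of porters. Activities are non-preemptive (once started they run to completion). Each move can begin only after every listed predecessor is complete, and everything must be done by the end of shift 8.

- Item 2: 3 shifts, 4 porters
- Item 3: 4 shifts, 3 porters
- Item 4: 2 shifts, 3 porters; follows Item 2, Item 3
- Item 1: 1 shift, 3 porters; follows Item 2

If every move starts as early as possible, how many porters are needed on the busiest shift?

Early-start schedule: Item 2@1, Item 3@1, Item 4@5, Item 1@4.
Load per shift: shift 1: 7, shift 2: 7, shift 3: 7, shift 4: 6, shift 5: 3, shift 6: 3, shift 7: 0, shift 8: 0.
Peak is 7.

7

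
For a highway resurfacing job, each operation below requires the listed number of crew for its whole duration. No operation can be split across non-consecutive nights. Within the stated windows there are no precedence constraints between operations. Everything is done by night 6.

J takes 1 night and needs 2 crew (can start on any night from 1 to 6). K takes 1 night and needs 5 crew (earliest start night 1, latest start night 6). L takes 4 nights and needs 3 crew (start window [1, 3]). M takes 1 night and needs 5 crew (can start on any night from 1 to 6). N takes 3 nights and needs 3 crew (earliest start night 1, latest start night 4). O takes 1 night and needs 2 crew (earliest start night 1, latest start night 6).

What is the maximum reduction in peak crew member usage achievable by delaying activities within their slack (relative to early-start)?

Early-start peak: n1:20  n2:6  n3:6  n4:3  n5:0  n6:0 ⇒ 20.
Leveled (J@1, K@1, L@2, M@6, N@2, O@5): n1:7  n2:6  n3:6  n4:6  n5:5  n6:5 ⇒ 7.
Reduction 20 − 7 = 13.

13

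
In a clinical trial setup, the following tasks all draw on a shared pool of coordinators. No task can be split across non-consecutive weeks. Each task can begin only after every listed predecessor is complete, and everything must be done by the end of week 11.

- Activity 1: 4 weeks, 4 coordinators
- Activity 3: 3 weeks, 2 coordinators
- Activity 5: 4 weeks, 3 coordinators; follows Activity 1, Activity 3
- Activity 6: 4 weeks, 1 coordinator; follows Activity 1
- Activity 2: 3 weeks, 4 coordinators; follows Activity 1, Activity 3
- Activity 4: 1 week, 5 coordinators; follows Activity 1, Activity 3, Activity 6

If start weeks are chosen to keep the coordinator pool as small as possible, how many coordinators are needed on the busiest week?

Schedule Activity 1@1, Activity 3@1, Activity 5@5, Activity 6@5, Activity 2@5, Activity 4@9: w1:6  w2:6  w3:6  w4:4  w5:8  w6:8  w7:8  w8:4  w9:5  w10:0  w11:0 — peak 8.

8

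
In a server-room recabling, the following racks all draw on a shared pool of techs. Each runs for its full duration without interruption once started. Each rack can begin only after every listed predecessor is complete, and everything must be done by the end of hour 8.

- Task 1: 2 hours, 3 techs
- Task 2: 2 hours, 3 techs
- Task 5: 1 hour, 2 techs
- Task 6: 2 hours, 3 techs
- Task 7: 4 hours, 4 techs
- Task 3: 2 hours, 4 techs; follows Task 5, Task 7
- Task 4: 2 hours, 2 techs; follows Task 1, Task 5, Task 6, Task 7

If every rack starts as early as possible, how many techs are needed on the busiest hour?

Early-start schedule: Task 1@1, Task 2@1, Task 5@1, Task 6@1, Task 7@1, Task 3@5, Task 4@5.
Load per hour: hour 1: 15, hour 2: 13, hour 3: 4, hour 4: 4, hour 5: 6, hour 6: 6, hour 7: 0, hour 8: 0.
Peak is 15.

15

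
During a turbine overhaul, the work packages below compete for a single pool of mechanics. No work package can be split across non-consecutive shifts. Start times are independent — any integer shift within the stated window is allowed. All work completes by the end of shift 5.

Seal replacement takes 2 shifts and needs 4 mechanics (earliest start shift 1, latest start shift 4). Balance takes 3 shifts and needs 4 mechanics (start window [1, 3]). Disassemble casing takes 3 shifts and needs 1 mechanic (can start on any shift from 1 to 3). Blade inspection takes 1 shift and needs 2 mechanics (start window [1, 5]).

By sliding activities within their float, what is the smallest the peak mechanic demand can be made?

Early-start (Seal replacement@1, Balance@1, Disassemble casing@1, Blade inspection@1) gives peak 11: s1:11  s2:9  s3:5  s4:0  s5:0.
Shift Balance→3, Blade inspection→4.
Schedule Seal replacement@1, Balance@3, Disassemble casing@1, Blade inspection@4: s1:5  s2:5  s3:5  s4:6  s5:4 — peak 6.

6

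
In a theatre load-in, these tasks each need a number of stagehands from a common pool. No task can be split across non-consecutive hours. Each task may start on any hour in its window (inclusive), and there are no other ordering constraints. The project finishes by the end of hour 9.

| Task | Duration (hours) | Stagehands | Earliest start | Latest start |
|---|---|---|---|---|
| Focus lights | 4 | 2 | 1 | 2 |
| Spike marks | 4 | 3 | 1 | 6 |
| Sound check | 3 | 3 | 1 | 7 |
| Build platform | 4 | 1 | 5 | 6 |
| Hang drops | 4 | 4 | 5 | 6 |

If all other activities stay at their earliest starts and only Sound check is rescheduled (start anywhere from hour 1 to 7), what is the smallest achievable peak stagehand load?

8

Sound check@1: h1:8  h2:8  h3:8  h4:5  h5:5  h6:5  h7:5  h8:5  h9:0 → peak 8
Sound check@2: h1:5  h2:8  h3:8  h4:8  h5:5  h6:5  h7:5  h8:5  h9:0 → peak 8
Sound check@3: h1:5  h2:5  h3:8  h4:8  h5:8  h6:5  h7:5  h8:5  h9:0 → peak 8
Sound check@4: h1:5  h2:5  h3:5  h4:8  h5:8  h6:8  h7:5  h8:5  h9:0 → peak 8
Sound check@5: h1:5  h2:5  h3:5  h4:5  h5:8  h6:8  h7:8  h8:5  h9:0 → peak 8
Sound check@6: h1:5  h2:5  h3:5  h4:5  h5:5  h6:8  h7:8  h8:8  h9:0 → peak 8
Sound check@7: h1:5  h2:5  h3:5  h4:5  h5:5  h6:5  h7:8  h8:8  h9:3 → peak 8
Best is Sound check@1, peak 8.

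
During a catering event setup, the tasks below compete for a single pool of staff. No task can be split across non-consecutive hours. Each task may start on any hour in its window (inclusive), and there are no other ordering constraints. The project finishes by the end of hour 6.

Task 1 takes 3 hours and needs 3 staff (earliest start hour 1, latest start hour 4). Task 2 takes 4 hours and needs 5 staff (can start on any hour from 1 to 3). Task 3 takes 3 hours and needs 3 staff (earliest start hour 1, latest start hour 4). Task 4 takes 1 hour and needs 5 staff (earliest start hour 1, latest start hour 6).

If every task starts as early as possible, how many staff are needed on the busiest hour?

16

Early-start schedule: Task 1@1, Task 2@1, Task 3@1, Task 4@1.
Load per hour: hour 1: 16, hour 2: 11, hour 3: 11, hour 4: 5, hour 5: 0, hour 6: 0.
Peak is 16.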